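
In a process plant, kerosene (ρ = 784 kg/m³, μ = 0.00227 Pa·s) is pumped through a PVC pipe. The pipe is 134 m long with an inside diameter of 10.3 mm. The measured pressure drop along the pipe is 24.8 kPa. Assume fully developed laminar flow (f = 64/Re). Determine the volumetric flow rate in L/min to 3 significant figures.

For laminar flow, f = 64/Re with Re = ρVD/μ, so Darcy-Weisbach reduces to ΔP = 32μLV/D². Solving for V: V = ΔP·D²/(32μL) = 2.48e+04·(0.0103)²/(32·0.00227·134) = 0.2703 m/s.
Check: Re = ρVD/μ = 784·0.2703·0.0103/0.00227 = 961.6 < 2300, so the laminar assumption holds.
Q = V·A = 0.2703·(π/4·0.0103²) = 2.252e-05 m³/s = 1.35 L/min.

Q ≈ 1.35 L/min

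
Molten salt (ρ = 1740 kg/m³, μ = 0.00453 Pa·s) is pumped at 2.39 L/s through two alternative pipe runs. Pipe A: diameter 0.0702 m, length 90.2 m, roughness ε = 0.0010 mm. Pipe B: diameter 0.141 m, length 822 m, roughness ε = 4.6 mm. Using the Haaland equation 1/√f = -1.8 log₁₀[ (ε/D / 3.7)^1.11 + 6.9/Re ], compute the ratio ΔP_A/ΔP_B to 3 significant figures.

ΔP_A/ΔP_B ≈ 1.54

Pipe A: V = Q/A = 0.00239/0.00387 = 0.6175 m/s; Re = 1.665e+04; ε/D = 1.42e-05; Haaland → f = 0.02699; ΔP_A = f(L/D)(ρV²/2) = 1.15e+04 Pa.
Pipe B: V = Q/A = 0.00239/0.01561 = 0.1531 m/s; Re = 8290; ε/D = 0.0326; Haaland → f = 0.06281; ΔP_B = f(L/D)(ρV²/2) = 7464 Pa.
ΔP_A/ΔP_B = 1.15e+04/7464 = 1.54.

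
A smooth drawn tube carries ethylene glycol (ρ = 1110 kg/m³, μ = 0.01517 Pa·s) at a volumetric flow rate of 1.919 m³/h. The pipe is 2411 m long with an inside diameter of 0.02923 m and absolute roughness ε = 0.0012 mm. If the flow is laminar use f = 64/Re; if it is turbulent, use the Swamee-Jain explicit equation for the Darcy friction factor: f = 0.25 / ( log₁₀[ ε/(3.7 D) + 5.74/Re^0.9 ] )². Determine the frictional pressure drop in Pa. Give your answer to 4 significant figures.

ΔP ≈ 1088000 Pa

Q = 1.919 m³/h = 1.919/3600 = 0.0005331 m³/s.
Cross-sectional area A = πD²/4 = π(0.02923)²/4 = 0.000671 m²; mean velocity V = Q/A = 0.0005331/0.000671 = 0.7944 m/s.
Reynolds number Re = ρVD/μ = 1110 · 0.7944 · 0.02923 / 0.0152 = 1699.
Re < 2300 → laminar flow, so f = 64/Re = 64/1699 = 0.03767 (the turbulent correlation is not needed).
Darcy-Weisbach: ΔP = f(L/D)(ρV²/2) = 0.03767·(2411/0.02923)·(1110·0.7944²/2) = 0.03767·8.248e+04·350.2 = 1.088e+06 Pa.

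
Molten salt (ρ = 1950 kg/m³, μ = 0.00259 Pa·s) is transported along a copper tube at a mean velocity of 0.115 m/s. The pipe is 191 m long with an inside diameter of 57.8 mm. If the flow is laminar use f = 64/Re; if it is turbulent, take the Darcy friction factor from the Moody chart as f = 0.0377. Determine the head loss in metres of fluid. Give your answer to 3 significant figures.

Reynolds number Re = ρVD/μ = 1950 · 0.115 · 0.0578 / 0.00259 = 5004.
Re > 4000 → turbulent; use the Moody-chart value f = 0.0377.
Darcy-Weisbach: ΔP = f(L/D)(ρV²/2) = 0.0377·(191/0.0578)·(1950·0.115²/2) = 0.0377·3304·12.89 = 1606 Pa.
Head loss h_f = ΔP/(ρg) = 1606/(1950·9.81) = 0.0840 m.

h_f ≈ 0.0840 m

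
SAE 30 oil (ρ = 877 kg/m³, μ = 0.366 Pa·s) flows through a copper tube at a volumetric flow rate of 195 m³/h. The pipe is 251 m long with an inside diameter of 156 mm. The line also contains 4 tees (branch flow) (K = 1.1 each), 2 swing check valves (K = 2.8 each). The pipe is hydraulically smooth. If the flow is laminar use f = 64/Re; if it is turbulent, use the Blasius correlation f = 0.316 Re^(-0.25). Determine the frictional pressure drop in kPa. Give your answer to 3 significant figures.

Q = 195 m³/h = 195/3600 = 0.05417 m³/s.
Cross-sectional area A = πD²/4 = π(0.156)²/4 = 0.01911 m²; mean velocity V = Q/A = 0.05417/0.01911 = 2.834 m/s.
Reynolds number Re = ρVD/μ = 877 · 2.834 · 0.156 / 0.366 = 1059.
Re < 2300 → laminar flow, so f = 64/Re = 64/1059 = 0.06041 (the turbulent correlation is not needed).
Total minor-loss coefficient ΣK = 4·1.1 + 2·2.8 = 10.
ΔP = [f·L/D + ΣK]·(ρV²/2) = [0.06041·251/0.156 + 10]·(877·2.834²/2) = [97.21 + 10]·3522 = 3.776e+05 Pa.
ΔP = 3.776e+05 Pa = 378 kPa.

ΔP ≈ 378 kPa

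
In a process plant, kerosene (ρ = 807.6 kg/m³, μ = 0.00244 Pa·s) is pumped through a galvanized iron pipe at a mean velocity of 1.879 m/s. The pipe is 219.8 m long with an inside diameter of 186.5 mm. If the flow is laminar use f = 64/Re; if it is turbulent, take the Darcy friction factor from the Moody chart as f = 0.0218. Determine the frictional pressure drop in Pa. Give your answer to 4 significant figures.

Reynolds number Re = ρVD/μ = 807.6 · 1.879 · 0.1865 / 0.00244 = 1.16e+05.
Re > 4000 → turbulent; use the Moody-chart value f = 0.0218.
Darcy-Weisbach: ΔP = f(L/D)(ρV²/2) = 0.0218·(219.8/0.1865)·(807.6·1.879²/2) = 0.0218·1179·1426 = 3.663e+04 Pa.

ΔP ≈ 36630 Pa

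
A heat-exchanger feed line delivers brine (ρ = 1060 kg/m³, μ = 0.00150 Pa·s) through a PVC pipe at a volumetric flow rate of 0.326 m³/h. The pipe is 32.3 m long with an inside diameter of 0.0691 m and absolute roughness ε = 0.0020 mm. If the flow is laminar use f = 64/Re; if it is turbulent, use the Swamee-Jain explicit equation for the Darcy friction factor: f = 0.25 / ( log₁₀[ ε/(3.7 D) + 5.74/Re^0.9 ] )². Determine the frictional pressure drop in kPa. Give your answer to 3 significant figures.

ΔP ≈ 0.00784 kPa

Q = 0.326 m³/h = 0.326/3600 = 9.056e-05 m³/s.
Cross-sectional area A = πD²/4 = π(0.0691)²/4 = 0.00375 m²; mean velocity V = Q/A = 9.056e-05/0.00375 = 0.02415 m/s.
Reynolds number Re = ρVD/μ = 1060 · 0.02415 · 0.0691 / 0.0015 = 1179.
Re < 2300 → laminar flow, so f = 64/Re = 64/1179 = 0.05428 (the turbulent correlation is not needed).
Darcy-Weisbach: ΔP = f(L/D)(ρV²/2) = 0.05428·(32.3/0.0691)·(1060·0.02415²/2) = 0.05428·467.4·0.309 = 7.841 Pa.
ΔP = 7.841 Pa = 0.00784 kPa.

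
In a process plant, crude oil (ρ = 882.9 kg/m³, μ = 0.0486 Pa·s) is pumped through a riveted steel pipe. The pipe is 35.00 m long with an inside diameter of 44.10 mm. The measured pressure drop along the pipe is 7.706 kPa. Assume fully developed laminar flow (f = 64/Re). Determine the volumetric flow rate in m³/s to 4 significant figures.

For laminar flow, f = 64/Re with Re = ρVD/μ, so Darcy-Weisbach reduces to ΔP = 32μLV/D². Solving for V: V = ΔP·D²/(32μL) = 7706·(0.0441)²/(32·0.0486·35) = 0.2753 m/s.
Check: Re = ρVD/μ = 882.9·0.2753·0.0441/0.0486 = 220.6 < 2300, so the laminar assumption holds.
Q = V·A = 0.2753·(π/4·0.0441²) = 0.0004206 m³/s = 4.206×10^-4 m³/s.

Q ≈ 4.206×10^-4 m³/s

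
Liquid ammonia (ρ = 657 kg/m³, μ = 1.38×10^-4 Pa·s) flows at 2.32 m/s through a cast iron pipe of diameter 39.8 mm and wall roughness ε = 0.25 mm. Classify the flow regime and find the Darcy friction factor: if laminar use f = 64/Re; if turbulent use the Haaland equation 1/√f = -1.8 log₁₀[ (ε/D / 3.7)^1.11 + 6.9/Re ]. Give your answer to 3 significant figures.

Re = ρVD/μ = 657·2.32·0.0398/0.000138 = 4.396e+05.
Re > 4000 → turbulent. ε/D = 0.00025/0.0398 = 0.00628; Haaland: 1/√f = -1.8 log₁₀[0.000842 + 1.57e-05] = 5.52, so f = 0.03282.

f ≈ 0.0328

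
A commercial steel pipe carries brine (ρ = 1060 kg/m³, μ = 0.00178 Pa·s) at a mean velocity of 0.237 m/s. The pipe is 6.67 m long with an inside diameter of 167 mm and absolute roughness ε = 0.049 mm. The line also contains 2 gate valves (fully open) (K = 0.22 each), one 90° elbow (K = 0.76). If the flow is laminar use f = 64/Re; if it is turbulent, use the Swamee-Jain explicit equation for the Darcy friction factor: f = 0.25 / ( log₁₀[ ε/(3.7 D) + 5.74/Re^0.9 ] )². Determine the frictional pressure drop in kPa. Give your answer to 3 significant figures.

Reynolds number Re = ρVD/μ = 1060 · 0.237 · 0.167 / 0.00178 = 2.357e+04.
Re > 4000 → turbulent. Relative roughness ε/D = 4.9e-05/0.167 = 0.000293. Swamee-Jain: f = 0.25/(log₁₀[0.000293/3.7 + 5.74/2.357e+04^0.9])² = 0.25/(log₁₀[7.93e-05 + 0.000666])² = 0.25/(-3.127)² = 0.02556.
Total minor-loss coefficient ΣK = 2·0.22 + 1·0.76 = 1.2.
ΔP = [f·L/D + ΣK]·(ρV²/2) = [0.02556·6.67/0.167 + 1.2]·(1060·0.237²/2) = [1.021 + 1.2]·29.77 = 66.12 Pa.
ΔP = 66.12 Pa = 0.0661 kPa.

ΔP ≈ 0.0661 kPa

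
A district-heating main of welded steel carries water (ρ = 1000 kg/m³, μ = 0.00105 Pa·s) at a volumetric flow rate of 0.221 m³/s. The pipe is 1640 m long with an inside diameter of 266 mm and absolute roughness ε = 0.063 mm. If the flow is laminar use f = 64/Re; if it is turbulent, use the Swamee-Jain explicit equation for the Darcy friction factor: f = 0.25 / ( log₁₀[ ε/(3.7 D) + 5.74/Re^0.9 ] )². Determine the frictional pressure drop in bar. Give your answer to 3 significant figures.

Cross-sectional area A = πD²/4 = π(0.266)²/4 = 0.05557 m²; mean velocity V = Q/A = 0.221/0.05557 = 3.977 m/s.
Reynolds number Re = ρVD/μ = 1000 · 3.977 · 0.266 / 0.00105 = 1.007e+06.
Re > 4000 → turbulent. Relative roughness ε/D = 6.3e-05/0.266 = 0.000237. Swamee-Jain: f = 0.25/(log₁₀[0.000237/3.7 + 5.74/1.007e+06^0.9])² = 0.25/(log₁₀[6.4e-05 + 2.27e-05])² = 0.25/(-4.062)² = 0.01515.
Darcy-Weisbach: ΔP = f(L/D)(ρV²/2) = 0.01515·(1640/0.266)·(1000·3.977²/2) = 0.01515·6165·7908 = 7.387e+05 Pa.
ΔP = 7.387e+05 Pa = 7.39 bar.

ΔP ≈ 7.39 bar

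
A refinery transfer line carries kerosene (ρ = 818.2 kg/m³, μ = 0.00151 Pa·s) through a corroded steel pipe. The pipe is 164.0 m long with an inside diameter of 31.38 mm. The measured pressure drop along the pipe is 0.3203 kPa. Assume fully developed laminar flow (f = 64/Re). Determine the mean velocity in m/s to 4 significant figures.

For laminar flow, f = 64/Re with Re = ρVD/μ, so Darcy-Weisbach reduces to ΔP = 32μLV/D². Solving for V: V = ΔP·D²/(32μL) = 320.3·(0.03138)²/(32·0.00151·164) = 0.0398 m/s.
Check: Re = ρVD/μ = 818.2·0.0398·0.03138/0.00151 = 676.7 < 2300, so the laminar assumption holds.

V ≈ 0.03980 m/s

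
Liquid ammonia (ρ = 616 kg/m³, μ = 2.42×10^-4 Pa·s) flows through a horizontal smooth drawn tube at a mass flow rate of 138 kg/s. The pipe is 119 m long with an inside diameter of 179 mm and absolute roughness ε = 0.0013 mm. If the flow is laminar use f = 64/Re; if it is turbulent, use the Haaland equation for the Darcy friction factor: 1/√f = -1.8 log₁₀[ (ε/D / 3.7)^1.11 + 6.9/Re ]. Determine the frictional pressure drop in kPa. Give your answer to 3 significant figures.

ΔP ≈ 156 kPa

A = πD²/4 = π(0.179)²/4 = 0.02516 m²; mean velocity V = ṁ/(ρA) = 138/(616 · 0.02516) = 8.902 m/s.
Reynolds number Re = ρVD/μ = 616 · 8.902 · 0.179 / 0.000242 = 4.056e+06.
Re > 4000 → turbulent. Relative roughness ε/D = 1.3e-06/0.179 = 7.26e-06. Haaland: 1/√f = -1.8 log₁₀[(7.26e-06/3.7)^1.11 + 6.9/4.056e+06] = -1.8 log₁₀[4.62e-07 + 1.7e-06] = 10.2, so f = 0.009618.
Darcy-Weisbach: ΔP = f(L/D)(ρV²/2) = 0.009618·(119/0.179)·(616·8.902²/2) = 0.009618·664.8·2.441e+04 = 1.561e+05 Pa.
ΔP = 1.561e+05 Pa = 156 kPa.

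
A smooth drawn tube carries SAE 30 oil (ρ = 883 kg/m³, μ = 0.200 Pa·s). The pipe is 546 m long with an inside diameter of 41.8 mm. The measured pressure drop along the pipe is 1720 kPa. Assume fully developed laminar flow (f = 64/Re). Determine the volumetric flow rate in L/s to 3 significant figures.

Q ≈ 1.18 L/s

For laminar flow, f = 64/Re with Re = ρVD/μ, so Darcy-Weisbach reduces to ΔP = 32μLV/D². Solving for V: V = ΔP·D²/(32μL) = 1.72e+06·(0.0418)²/(32·0.2·546) = 0.86 m/s.
Check: Re = ρVD/μ = 883·0.86·0.0418/0.2 = 158.7 < 2300, so the laminar assumption holds.
Q = V·A = 0.86·(π/4·0.0418²) = 0.00118 m³/s = 1.18 L/s.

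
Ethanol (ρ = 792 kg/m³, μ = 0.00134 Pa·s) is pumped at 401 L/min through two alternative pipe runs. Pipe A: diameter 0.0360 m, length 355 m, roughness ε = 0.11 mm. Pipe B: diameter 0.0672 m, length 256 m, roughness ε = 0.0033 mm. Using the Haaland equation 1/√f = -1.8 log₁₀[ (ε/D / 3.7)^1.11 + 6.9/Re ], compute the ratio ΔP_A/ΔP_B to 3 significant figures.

Pipe A: V = Q/A = 0.006683/0.001018 = 6.566 m/s; Re = 1.397e+05; ε/D = 0.00306; Haaland → f = 0.02719; ΔP_A = f(L/D)(ρV²/2) = 4.578e+06 Pa.
Pipe B: V = Q/A = 0.006683/0.003547 = 1.884 m/s; Re = 7.484e+04; ε/D = 4.91e-05; Haaland → f = 0.01912; ΔP_B = f(L/D)(ρV²/2) = 1.024e+05 Pa.
ΔP_A/ΔP_B = 4.578e+06/1.024e+05 = 44.7.

ΔP_A/ΔP_B ≈ 44.7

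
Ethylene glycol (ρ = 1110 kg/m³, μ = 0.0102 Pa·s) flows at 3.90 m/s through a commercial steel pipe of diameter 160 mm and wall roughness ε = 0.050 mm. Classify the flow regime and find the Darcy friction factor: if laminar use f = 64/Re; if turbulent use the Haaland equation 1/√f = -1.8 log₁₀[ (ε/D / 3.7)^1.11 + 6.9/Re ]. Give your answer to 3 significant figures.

Re = ρVD/μ = 1110·3.9·0.16/0.0102 = 6.791e+04.
Re > 4000 → turbulent. ε/D = 5e-05/0.16 = 0.000313; Haaland: 1/√f = -1.8 log₁₀[3.01e-05 + 0.000102] = 6.985, so f = 0.0205.

f ≈ 0.0205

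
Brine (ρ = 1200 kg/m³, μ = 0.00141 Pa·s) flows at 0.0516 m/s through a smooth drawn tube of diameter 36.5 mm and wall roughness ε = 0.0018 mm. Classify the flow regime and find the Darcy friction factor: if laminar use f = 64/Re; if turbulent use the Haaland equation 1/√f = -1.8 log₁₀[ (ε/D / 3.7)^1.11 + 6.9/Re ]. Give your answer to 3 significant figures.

Re = ρVD/μ = 1200·0.0516·0.0365/0.00141 = 1603.
Re < 2300 → laminar, so f = 64/Re = 0.03993 (roughness is irrelevant in laminar flow).

f ≈ 0.0399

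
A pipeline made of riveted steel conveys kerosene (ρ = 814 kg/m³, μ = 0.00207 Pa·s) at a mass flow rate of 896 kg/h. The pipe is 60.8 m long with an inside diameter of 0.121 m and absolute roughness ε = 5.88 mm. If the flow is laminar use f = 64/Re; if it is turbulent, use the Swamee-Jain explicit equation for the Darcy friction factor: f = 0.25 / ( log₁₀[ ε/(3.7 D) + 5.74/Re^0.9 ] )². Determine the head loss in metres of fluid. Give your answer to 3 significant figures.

ṁ = 896 kg/h = 896/3600 = 0.2489 kg/s.
A = πD²/4 = π(0.121)²/4 = 0.0115 m²; mean velocity V = ṁ/(ρA) = 0.2489/(814 · 0.0115) = 0.02659 m/s.
Reynolds number Re = ρVD/μ = 814 · 0.02659 · 0.121 / 0.00207 = 1265.
Re < 2300 → laminar flow, so f = 64/Re = 64/1265 = 0.05058 (the turbulent correlation is not needed).
Darcy-Weisbach: ΔP = f(L/D)(ρV²/2) = 0.05058·(60.8/0.121)·(814·0.02659²/2) = 0.05058·502.5·0.2878 = 7.314 Pa.
Head loss h_f = ΔP/(ρg) = 7.314/(814·9.81) = 9.16×10^-4 m.

h_f ≈ 9.16×10^-4 m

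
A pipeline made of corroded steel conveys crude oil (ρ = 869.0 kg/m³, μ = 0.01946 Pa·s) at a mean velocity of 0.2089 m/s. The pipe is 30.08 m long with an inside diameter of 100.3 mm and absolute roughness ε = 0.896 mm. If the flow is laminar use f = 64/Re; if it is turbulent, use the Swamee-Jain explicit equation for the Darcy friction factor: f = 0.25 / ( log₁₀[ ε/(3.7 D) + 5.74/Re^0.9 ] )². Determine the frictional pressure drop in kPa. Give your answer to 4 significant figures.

Reynolds number Re = ρVD/μ = 869 · 0.2089 · 0.1003 / 0.0195 = 935.7.
Re < 2300 → laminar flow, so f = 64/Re = 64/935.7 = 0.0684 (the turbulent correlation is not needed).
Darcy-Weisbach: ΔP = f(L/D)(ρV²/2) = 0.0684·(30.08/0.1003)·(869·0.2089²/2) = 0.0684·299.9·18.96 = 389 Pa.
ΔP = 389 Pa = 0.3890 kPa.

ΔP ≈ 0.3890 kPa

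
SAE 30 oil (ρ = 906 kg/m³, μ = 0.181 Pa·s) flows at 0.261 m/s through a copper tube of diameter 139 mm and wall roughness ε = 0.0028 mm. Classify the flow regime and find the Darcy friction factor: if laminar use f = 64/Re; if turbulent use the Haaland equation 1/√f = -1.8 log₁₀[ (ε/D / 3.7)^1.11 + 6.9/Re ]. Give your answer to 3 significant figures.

Re = ρVD/μ = 906·0.261·0.139/0.181 = 181.6.
Re < 2300 → laminar, so f = 64/Re = 0.3524 (roughness is irrelevant in laminar flow).

f ≈ 0.352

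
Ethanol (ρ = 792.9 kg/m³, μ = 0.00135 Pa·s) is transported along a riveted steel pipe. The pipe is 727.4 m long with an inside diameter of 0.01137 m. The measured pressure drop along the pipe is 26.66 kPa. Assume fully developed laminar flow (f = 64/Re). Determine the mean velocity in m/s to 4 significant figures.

V ≈ 0.1097 m/s

For laminar flow, f = 64/Re with Re = ρVD/μ, so Darcy-Weisbach reduces to ΔP = 32μLV/D². Solving for V: V = ΔP·D²/(32μL) = 2.666e+04·(0.01137)²/(32·0.00135·727.4) = 0.1097 m/s.
Check: Re = ρVD/μ = 792.9·0.1097·0.01137/0.00135 = 732.4 < 2300, so the laminar assumption holds.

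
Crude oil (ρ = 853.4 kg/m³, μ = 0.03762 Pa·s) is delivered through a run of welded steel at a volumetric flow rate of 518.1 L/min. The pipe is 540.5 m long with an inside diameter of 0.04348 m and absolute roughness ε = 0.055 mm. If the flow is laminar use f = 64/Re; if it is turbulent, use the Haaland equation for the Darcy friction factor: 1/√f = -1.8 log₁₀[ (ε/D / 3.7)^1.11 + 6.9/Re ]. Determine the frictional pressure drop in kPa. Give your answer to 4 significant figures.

ΔP ≈ 6716 kPa

Q = 518.1 L/min = 518.1/60000 = 0.008635 m³/s.
Cross-sectional area A = πD²/4 = π(0.04348)²/4 = 0.001485 m²; mean velocity V = Q/A = 0.008635/0.001485 = 5.816 m/s.
Reynolds number Re = ρVD/μ = 853.4 · 5.816 · 0.04348 / 0.0376 = 5736.
Re > 4000 → turbulent. Relative roughness ε/D = 5.5e-05/0.04348 = 0.00126. Haaland: 1/√f = -1.8 log₁₀[(0.00126/3.7)^1.11 + 6.9/5736] = -1.8 log₁₀[0.000142 + 0.0012] = 5.168, so f = 0.03744.
Darcy-Weisbach: ΔP = f(L/D)(ρV²/2) = 0.03744·(540.5/0.04348)·(853.4·5.816²/2) = 0.03744·1.243e+04·1.443e+04 = 6.716e+06 Pa.
ΔP = 6.716e+06 Pa = 6716 kPa.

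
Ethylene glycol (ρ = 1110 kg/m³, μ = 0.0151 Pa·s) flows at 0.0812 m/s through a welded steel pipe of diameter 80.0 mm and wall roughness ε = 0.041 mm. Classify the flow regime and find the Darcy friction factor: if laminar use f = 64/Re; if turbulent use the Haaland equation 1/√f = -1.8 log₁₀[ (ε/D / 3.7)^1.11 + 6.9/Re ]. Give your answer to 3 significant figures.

f ≈ 0.134

Re = ρVD/μ = 1110·0.0812·0.08/0.0151 = 477.5.
Re < 2300 → laminar, so f = 64/Re = 0.134 (roughness is irrelevant in laminar flow).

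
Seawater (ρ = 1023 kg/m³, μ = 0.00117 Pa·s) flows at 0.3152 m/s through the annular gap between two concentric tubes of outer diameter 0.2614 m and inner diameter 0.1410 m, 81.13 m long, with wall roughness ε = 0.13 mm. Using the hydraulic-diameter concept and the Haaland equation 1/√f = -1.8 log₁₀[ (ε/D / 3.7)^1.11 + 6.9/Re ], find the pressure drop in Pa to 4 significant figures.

Hydraulic diameter D_h = 4A/P = D_o - D_i = 0.2614 - 0.141 = 0.1204 m.
Re = ρVD_h/μ = 1023·0.3152·0.1204/0.00117 = 3.318e+04.
ε/D_h = 0.00013/0.1204 = 0.00108; Haaland gives 1/√f = -1.8 log₁₀[0.000119+0.000208] = 6.273, so f = 0.02541.
ΔP = f(L/D_h)(ρV²/2) = 0.02541·81.13/0.1204·50.82 = 870.1 Pa.

ΔP ≈ 870.1 Pa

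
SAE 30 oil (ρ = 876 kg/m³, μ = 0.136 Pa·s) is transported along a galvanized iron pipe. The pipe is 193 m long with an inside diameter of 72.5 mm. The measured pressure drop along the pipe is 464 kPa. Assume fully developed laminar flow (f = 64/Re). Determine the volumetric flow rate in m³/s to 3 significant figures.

For laminar flow, f = 64/Re with Re = ρVD/μ, so Darcy-Weisbach reduces to ΔP = 32μLV/D². Solving for V: V = ΔP·D²/(32μL) = 4.64e+05·(0.0725)²/(32·0.136·193) = 2.904 m/s.
Check: Re = ρVD/μ = 876·2.904·0.0725/0.136 = 1356 < 2300, so the laminar assumption holds.
Q = V·A = 2.904·(π/4·0.0725²) = 0.01199 m³/s = 0.0120 m³/s.

Q ≈ 0.0120 m³/s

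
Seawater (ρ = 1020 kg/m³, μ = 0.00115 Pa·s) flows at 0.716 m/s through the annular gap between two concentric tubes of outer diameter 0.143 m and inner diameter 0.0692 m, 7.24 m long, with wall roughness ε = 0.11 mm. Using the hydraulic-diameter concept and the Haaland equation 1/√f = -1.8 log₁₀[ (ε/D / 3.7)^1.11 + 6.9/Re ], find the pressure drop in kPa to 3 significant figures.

ΔP ≈ 0.647 kPa

Hydraulic diameter D_h = 4A/P = D_o - D_i = 0.143 - 0.0692 = 0.0738 m.
Re = ρVD_h/μ = 1020·0.716·0.0738/0.00115 = 4.687e+04.
ε/D_h = 0.00011/0.0738 = 0.00149; Haaland gives 1/√f = -1.8 log₁₀[0.00017+0.000147] = 6.296, so f = 0.02522.
ΔP = f(L/D_h)(ρV²/2) = 0.02522·7.24/0.0738·261.5 = 647 Pa.
ΔP = 0.647 kPa.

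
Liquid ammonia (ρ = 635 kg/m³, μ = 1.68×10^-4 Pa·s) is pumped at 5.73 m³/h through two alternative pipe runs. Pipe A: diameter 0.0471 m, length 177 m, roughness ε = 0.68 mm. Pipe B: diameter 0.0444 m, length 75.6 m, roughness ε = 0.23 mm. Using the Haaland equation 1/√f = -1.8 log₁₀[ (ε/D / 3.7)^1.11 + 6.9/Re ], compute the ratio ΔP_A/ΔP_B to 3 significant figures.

ΔP_A/ΔP_B ≈ 2.42

Pipe A: V = Q/A = 0.001592/0.001742 = 0.9135 m/s; Re = 1.626e+05; ε/D = 0.0144; Haaland → f = 0.04345; ΔP_A = f(L/D)(ρV²/2) = 4.327e+04 Pa.
Pipe B: V = Q/A = 0.001592/0.001548 = 1.028 m/s; Re = 1.725e+05; ε/D = 0.00518; Haaland → f = 0.03125; ΔP_B = f(L/D)(ρV²/2) = 1.785e+04 Pa.
ΔP_A/ΔP_B = 4.327e+04/1.785e+04 = 2.42.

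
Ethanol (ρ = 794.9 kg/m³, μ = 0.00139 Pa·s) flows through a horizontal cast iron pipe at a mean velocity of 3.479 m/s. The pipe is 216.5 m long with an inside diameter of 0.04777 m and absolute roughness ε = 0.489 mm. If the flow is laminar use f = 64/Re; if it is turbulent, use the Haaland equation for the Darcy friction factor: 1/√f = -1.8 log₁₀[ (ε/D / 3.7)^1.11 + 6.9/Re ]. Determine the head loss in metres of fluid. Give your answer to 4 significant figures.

h_f ≈ 108.7 m

Reynolds number Re = ρVD/μ = 794.9 · 3.479 · 0.04777 / 0.00139 = 9.504e+04.
Re > 4000 → turbulent. Relative roughness ε/D = 0.000489/0.04777 = 0.0102. Haaland: 1/√f = -1.8 log₁₀[(0.0102/3.7)^1.11 + 6.9/9.504e+04] = -1.8 log₁₀[0.00145 + 7.26e-05] = 5.073, so f = 0.03886.
Darcy-Weisbach: ΔP = f(L/D)(ρV²/2) = 0.03886·(216.5/0.04777)·(794.9·3.479²/2) = 0.03886·4532·4811 = 8.473e+05 Pa.
Head loss h_f = ΔP/(ρg) = 8.473e+05/(794.9·9.81) = 108.7 m.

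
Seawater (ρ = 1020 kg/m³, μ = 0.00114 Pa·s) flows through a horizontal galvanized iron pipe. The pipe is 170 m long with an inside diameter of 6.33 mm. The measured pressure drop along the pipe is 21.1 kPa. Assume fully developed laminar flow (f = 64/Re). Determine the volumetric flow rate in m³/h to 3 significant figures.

For laminar flow, f = 64/Re with Re = ρVD/μ, so Darcy-Weisbach reduces to ΔP = 32μLV/D². Solving for V: V = ΔP·D²/(32μL) = 2.11e+04·(0.00633)²/(32·0.00114·170) = 0.1363 m/s.
Check: Re = ρVD/μ = 1020·0.1363·0.00633/0.00114 = 772.1 < 2300, so the laminar assumption holds.
Q = V·A = 0.1363·(π/4·0.00633²) = 4.29e-06 m³/s = 0.0154 m³/h.

Q ≈ 0.0154 m³/h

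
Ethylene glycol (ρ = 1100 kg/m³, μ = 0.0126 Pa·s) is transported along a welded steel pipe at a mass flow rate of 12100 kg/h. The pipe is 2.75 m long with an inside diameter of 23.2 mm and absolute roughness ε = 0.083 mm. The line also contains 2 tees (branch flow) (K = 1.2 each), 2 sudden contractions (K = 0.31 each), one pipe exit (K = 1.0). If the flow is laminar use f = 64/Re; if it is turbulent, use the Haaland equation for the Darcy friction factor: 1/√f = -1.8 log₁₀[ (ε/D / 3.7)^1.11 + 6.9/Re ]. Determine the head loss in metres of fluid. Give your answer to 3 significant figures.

ṁ = 12100 kg/h = 12100/3600 = 3.361 kg/s.
A = πD²/4 = π(0.0232)²/4 = 0.0004227 m²; mean velocity V = ṁ/(ρA) = 3.361/(1100 · 0.0004227) = 7.228 m/s.
Reynolds number Re = ρVD/μ = 1100 · 7.228 · 0.0232 / 0.0126 = 1.464e+04.
Re > 4000 → turbulent. Relative roughness ε/D = 8.3e-05/0.0232 = 0.00358. Haaland: 1/√f = -1.8 log₁₀[(0.00358/3.7)^1.11 + 6.9/1.464e+04] = -1.8 log₁₀[0.000451 + 0.000471] = 5.464, so f = 0.0335.
Total minor-loss coefficient ΣK = 2·1.2 + 2·0.31 + 1·1 = 4.02.
ΔP = [f·L/D + ΣK]·(ρV²/2) = [0.0335·2.75/0.0232 + 4.02]·(1100·7.228²/2) = [3.971 + 4.02]·2.874e+04 = 2.296e+05 Pa.
Head loss h_f = ΔP/(ρg) = 2.296e+05/(1100·9.81) = 21.3 m.

h_f ≈ 21.3 m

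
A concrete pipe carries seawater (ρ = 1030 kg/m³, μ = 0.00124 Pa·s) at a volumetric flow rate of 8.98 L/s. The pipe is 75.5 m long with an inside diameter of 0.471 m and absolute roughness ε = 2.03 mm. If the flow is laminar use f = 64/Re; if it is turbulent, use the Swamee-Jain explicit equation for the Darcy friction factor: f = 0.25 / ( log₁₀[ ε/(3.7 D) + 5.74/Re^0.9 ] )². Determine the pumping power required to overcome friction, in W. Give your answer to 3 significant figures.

Q = 8.98 L/s = 8.98/1000 = 0.00898 m³/s.
Cross-sectional area A = πD²/4 = π(0.471)²/4 = 0.1742 m²; mean velocity V = Q/A = 0.00898/0.1742 = 0.05154 m/s.
Reynolds number Re = ρVD/μ = 1030 · 0.05154 · 0.471 / 0.00124 = 2.016e+04.
Re > 4000 → turbulent. Relative roughness ε/D = 0.00203/0.471 = 0.00431. Swamee-Jain: f = 0.25/(log₁₀[0.00431/3.7 + 5.74/2.016e+04^0.9])² = 0.25/(log₁₀[0.00116 + 0.000767])² = 0.25/(-2.714)² = 0.03394.
Darcy-Weisbach: ΔP = f(L/D)(ρV²/2) = 0.03394·(75.5/0.471)·(1030·0.05154²/2) = 0.03394·160.3·1.368 = 7.443 Pa.
Pumping power P = QΔP = 0.00898·7.443 = 0.06684 W = 0.0668 W.

P ≈ 0.0668 W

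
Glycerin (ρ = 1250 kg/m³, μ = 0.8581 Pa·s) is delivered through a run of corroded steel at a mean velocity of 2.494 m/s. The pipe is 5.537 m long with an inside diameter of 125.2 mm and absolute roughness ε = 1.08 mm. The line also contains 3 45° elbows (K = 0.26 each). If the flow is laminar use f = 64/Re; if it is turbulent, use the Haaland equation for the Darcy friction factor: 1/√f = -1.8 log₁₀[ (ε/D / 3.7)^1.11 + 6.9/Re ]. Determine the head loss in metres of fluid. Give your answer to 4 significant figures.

h_f ≈ 2.220 m

Reynolds number Re = ρVD/μ = 1250 · 2.494 · 0.1252 / 0.858 = 454.9.
Re < 2300 → laminar flow, so f = 64/Re = 64/454.9 = 0.1407 (the turbulent correlation is not needed).
Total minor-loss coefficient ΣK = 3·0.26 = 0.78.
ΔP = [f·L/D + ΣK]·(ρV²/2) = [0.1407·5.537/0.1252 + 0.78]·(1250·2.494²/2) = [6.223 + 0.78]·3888 = 2.722e+04 Pa.
Head loss h_f = ΔP/(ρg) = 2.722e+04/(1250·9.81) = 2.220 m.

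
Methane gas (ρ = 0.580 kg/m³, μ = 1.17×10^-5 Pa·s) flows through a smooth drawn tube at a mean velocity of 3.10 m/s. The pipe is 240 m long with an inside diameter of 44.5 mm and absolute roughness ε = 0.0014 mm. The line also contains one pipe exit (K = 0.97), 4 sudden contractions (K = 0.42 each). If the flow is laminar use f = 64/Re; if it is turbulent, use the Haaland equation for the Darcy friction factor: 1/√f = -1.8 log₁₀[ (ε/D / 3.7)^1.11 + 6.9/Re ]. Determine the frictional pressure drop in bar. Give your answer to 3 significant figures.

Reynolds number Re = ρVD/μ = 0.58 · 3.1 · 0.0445 / 1.17e-05 = 6839.
Re > 4000 → turbulent. Relative roughness ε/D = 1.4e-06/0.0445 = 3.15e-05. Haaland: 1/√f = -1.8 log₁₀[(3.15e-05/3.7)^1.11 + 6.9/6839] = -1.8 log₁₀[2.35e-06 + 0.00101] = 5.391, so f = 0.03441.
Total minor-loss coefficient ΣK = 1·0.97 + 4·0.42 = 2.65.
ΔP = [f·L/D + ΣK]·(ρV²/2) = [0.03441·240/0.0445 + 2.65]·(0.58·3.1²/2) = [185.6 + 2.65]·2.787 = 524.5 Pa.
ΔP = 524.5 Pa = 0.00525 bar.

ΔP ≈ 0.00525 bar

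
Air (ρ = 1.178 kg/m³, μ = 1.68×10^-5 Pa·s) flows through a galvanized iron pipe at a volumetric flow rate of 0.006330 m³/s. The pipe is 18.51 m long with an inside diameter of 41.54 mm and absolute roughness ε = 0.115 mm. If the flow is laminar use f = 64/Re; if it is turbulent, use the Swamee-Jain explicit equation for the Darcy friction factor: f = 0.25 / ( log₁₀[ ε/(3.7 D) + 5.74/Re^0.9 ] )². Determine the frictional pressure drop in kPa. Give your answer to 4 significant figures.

ΔP ≈ 0.1914 kPa

Cross-sectional area A = πD²/4 = π(0.04154)²/4 = 0.001355 m²; mean velocity V = Q/A = 0.00633/0.001355 = 4.671 m/s.
Reynolds number Re = ρVD/μ = 1.178 · 4.671 · 0.04154 / 1.68e-05 = 1.36e+04.
Re > 4000 → turbulent. Relative roughness ε/D = 0.000115/0.04154 = 0.00277. Swamee-Jain: f = 0.25/(log₁₀[0.00277/3.7 + 5.74/1.36e+04^0.9])² = 0.25/(log₁₀[0.000748 + 0.00109])² = 0.25/(-2.735)² = 0.03342.
Darcy-Weisbach: ΔP = f(L/D)(ρV²/2) = 0.03342·(18.51/0.04154)·(1.178·4.671²/2) = 0.03342·445.6·12.85 = 191.4 Pa.
ΔP = 191.4 Pa = 0.1914 kPa.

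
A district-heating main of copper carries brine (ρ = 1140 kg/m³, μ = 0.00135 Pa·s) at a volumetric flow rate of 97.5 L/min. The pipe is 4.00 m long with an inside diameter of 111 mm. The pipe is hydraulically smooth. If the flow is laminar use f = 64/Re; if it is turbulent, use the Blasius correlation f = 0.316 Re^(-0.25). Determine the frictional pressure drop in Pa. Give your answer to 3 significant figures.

Q = 97.5 L/min = 97.5/60000 = 0.001625 m³/s.
Cross-sectional area A = πD²/4 = π(0.111)²/4 = 0.009677 m²; mean velocity V = Q/A = 0.001625/0.009677 = 0.1679 m/s.
Reynolds number Re = ρVD/μ = 1140 · 0.1679 · 0.111 / 0.00135 = 1.574e+04.
Re > 4000 → turbulent. Smooth-pipe (Blasius): f = 0.316 Re^(-0.25) = 0.316/(1.574e+04)^0.25 = 0.02821.
Darcy-Weisbach: ΔP = f(L/D)(ρV²/2) = 0.02821·(4/0.111)·(1140·0.1679²/2) = 0.02821·36.04·16.07 = 16.34 Pa.

ΔP ≈ 16.3 Pa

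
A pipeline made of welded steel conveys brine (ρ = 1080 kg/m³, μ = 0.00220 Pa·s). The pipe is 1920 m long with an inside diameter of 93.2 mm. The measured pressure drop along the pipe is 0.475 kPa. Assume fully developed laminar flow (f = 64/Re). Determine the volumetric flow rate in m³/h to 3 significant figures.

Q ≈ 0.750 m³/h

For laminar flow, f = 64/Re with Re = ρVD/μ, so Darcy-Weisbach reduces to ΔP = 32μLV/D². Solving for V: V = ΔP·D²/(32μL) = 475·(0.0932)²/(32·0.0022·1920) = 0.03052 m/s.
Check: Re = ρVD/μ = 1080·0.03052·0.0932/0.0022 = 1397 < 2300, so the laminar assumption holds.
Q = V·A = 0.03052·(π/4·0.0932²) = 0.0002082 m³/s = 0.750 m³/h.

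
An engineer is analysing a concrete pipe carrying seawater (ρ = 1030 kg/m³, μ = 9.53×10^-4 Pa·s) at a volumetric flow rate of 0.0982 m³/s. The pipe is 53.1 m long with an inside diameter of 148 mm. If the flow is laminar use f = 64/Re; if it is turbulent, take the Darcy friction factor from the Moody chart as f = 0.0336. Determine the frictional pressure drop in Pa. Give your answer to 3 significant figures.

Cross-sectional area A = πD²/4 = π(0.148)²/4 = 0.0172 m²; mean velocity V = Q/A = 0.0982/0.0172 = 5.708 m/s.
Reynolds number Re = ρVD/μ = 1030 · 5.708 · 0.148 / 0.000953 = 9.131e+05.
Re > 4000 → turbulent; use the Moody-chart value f = 0.0336.
Darcy-Weisbach: ΔP = f(L/D)(ρV²/2) = 0.0336·(53.1/0.148)·(1030·5.708²/2) = 0.0336·358.8·1.678e+04 = 2.023e+05 Pa.

ΔP ≈ 202000 Pa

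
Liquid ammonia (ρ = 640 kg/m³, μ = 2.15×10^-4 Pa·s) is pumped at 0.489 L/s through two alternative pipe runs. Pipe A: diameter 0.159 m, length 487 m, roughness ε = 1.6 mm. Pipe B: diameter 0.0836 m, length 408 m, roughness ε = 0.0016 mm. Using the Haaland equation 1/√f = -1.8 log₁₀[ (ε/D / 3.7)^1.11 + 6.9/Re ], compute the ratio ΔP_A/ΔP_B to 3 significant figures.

Pipe A: V = Q/A = 0.000489/0.01986 = 0.02463 m/s; Re = 1.166e+04; ε/D = 0.0101; Haaland → f = 0.04245; ΔP_A = f(L/D)(ρV²/2) = 25.24 Pa.
Pipe B: V = Q/A = 0.000489/0.005489 = 0.08909 m/s; Re = 2.217e+04; ε/D = 1.91e-05; Haaland → f = 0.02512; ΔP_B = f(L/D)(ρV²/2) = 311.4 Pa.
ΔP_A/ΔP_B = 25.24/311.4 = 0.0810.

ΔP_A/ΔP_B ≈ 0.0810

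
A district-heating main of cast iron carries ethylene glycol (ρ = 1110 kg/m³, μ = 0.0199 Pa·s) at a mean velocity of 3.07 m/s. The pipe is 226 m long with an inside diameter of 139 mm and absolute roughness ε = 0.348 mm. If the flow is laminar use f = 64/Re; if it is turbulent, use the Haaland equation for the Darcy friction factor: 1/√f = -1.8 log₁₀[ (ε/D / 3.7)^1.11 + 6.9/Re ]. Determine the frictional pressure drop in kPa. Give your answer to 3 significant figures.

ΔP ≈ 252 kPa

Reynolds number Re = ρVD/μ = 1110 · 3.07 · 0.139 / 0.0199 = 2.38e+04.
Re > 4000 → turbulent. Relative roughness ε/D = 0.000348/0.139 = 0.0025. Haaland: 1/√f = -1.8 log₁₀[(0.0025/3.7)^1.11 + 6.9/2.38e+04] = -1.8 log₁₀[0.000303 + 0.00029] = 5.808, so f = 0.02964.
Darcy-Weisbach: ΔP = f(L/D)(ρV²/2) = 0.02964·(226/0.139)·(1110·3.07²/2) = 0.02964·1626·5231 = 2.521e+05 Pa.
ΔP = 2.521e+05 Pa = 252 kPa.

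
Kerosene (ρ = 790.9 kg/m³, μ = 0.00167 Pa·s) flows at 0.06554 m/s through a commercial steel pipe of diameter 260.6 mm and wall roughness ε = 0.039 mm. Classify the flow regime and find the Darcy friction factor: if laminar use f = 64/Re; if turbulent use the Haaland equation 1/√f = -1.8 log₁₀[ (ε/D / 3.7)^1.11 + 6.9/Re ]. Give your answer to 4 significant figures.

Re = ρVD/μ = 790.9·0.06554·0.2606/0.00167 = 8089.
Re > 4000 → turbulent. ε/D = 3.9e-05/0.2606 = 0.00015; Haaland: 1/√f = -1.8 log₁₀[1.33e-05 + 0.000853] = 5.512, so f = 0.03291.

f ≈ 0.03291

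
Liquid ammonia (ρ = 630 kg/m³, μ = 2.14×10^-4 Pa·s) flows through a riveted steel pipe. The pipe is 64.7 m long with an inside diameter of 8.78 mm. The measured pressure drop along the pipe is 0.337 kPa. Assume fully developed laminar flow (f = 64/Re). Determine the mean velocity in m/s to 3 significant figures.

V ≈ 0.0586 m/s

For laminar flow, f = 64/Re with Re = ρVD/μ, so Darcy-Weisbach reduces to ΔP = 32μLV/D². Solving for V: V = ΔP·D²/(32μL) = 337·(0.00878)²/(32·0.000214·64.7) = 0.05863 m/s.
Check: Re = ρVD/μ = 630·0.05863·0.00878/0.000214 = 1516 < 2300, so the laminar assumption holds.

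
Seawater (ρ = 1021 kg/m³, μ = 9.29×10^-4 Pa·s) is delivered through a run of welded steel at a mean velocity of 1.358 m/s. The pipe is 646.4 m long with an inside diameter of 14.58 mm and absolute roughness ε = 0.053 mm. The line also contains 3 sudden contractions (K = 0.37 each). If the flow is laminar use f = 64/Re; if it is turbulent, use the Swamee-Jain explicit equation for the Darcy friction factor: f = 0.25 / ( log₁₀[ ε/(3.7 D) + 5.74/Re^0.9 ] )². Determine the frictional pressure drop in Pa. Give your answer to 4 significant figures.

Reynolds number Re = ρVD/μ = 1021 · 1.358 · 0.01458 / 0.000929 = 2.176e+04.
Re > 4000 → turbulent. Relative roughness ε/D = 5.3e-05/0.01458 = 0.00364. Swamee-Jain: f = 0.25/(log₁₀[0.00364/3.7 + 5.74/2.176e+04^0.9])² = 0.25/(log₁₀[0.000982 + 0.000716])² = 0.25/(-2.77)² = 0.03258.
Total minor-loss coefficient ΣK = 3·0.37 = 1.11.
ΔP = [f·L/D + ΣK]·(ρV²/2) = [0.03258·646.4/0.01458 + 1.11]·(1021·1.358²/2) = [1445 + 1.11]·941.4 = 1.361e+06 Pa.

ΔP ≈ 1361000 Pa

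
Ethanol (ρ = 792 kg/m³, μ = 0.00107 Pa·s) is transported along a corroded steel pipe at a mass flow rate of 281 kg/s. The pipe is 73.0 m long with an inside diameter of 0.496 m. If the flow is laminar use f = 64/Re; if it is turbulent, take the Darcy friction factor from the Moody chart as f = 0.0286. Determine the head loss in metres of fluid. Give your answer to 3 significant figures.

A = πD²/4 = π(0.496)²/4 = 0.1932 m²; mean velocity V = ṁ/(ρA) = 281/(792 · 0.1932) = 1.836 m/s.
Reynolds number Re = ρVD/μ = 792 · 1.836 · 0.496 / 0.00107 = 6.741e+05.
Re > 4000 → turbulent; use the Moody-chart value f = 0.0286.
Darcy-Weisbach: ΔP = f(L/D)(ρV²/2) = 0.0286·(73/0.496)·(792·1.836²/2) = 0.0286·147.2·1335 = 5620 Pa.
Head loss h_f = ΔP/(ρg) = 5620/(792·9.81) = 0.723 m.

h_f ≈ 0.723 m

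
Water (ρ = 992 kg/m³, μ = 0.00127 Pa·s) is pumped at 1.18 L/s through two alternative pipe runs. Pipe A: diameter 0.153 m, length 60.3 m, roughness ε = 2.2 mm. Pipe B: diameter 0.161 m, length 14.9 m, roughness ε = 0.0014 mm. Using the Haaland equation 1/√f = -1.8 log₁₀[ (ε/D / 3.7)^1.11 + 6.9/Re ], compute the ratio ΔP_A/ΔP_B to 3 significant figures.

ΔP_A/ΔP_B ≈ 7.51

Pipe A: V = Q/A = 0.00118/0.01839 = 0.06418 m/s; Re = 7670; ε/D = 0.0144; Haaland → f = 0.04855; ΔP_A = f(L/D)(ρV²/2) = 39.09 Pa.
Pipe B: V = Q/A = 0.00118/0.02036 = 0.05796 m/s; Re = 7289; ε/D = 8.7e-06; Haaland → f = 0.03376; ΔP_B = f(L/D)(ρV²/2) = 5.206 Pa.
ΔP_A/ΔP_B = 39.09/5.206 = 7.51.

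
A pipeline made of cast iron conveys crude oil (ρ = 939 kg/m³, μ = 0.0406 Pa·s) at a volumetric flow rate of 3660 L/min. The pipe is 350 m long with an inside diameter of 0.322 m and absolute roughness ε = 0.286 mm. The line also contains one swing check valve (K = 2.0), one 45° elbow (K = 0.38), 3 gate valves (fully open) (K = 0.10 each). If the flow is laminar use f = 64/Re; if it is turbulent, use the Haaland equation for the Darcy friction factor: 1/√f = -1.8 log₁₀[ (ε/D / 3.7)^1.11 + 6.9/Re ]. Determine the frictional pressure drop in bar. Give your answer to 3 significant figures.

Q = 3660 L/min = 3660/60000 = 0.061 m³/s.
Cross-sectional area A = πD²/4 = π(0.322)²/4 = 0.08143 m²; mean velocity V = Q/A = 0.061/0.08143 = 0.7491 m/s.
Reynolds number Re = ρVD/μ = 939 · 0.7491 · 0.322 / 0.0406 = 5579.
Re > 4000 → turbulent. Relative roughness ε/D = 0.000286/0.322 = 0.000888. Haaland: 1/√f = -1.8 log₁₀[(0.000888/3.7)^1.11 + 6.9/5579] = -1.8 log₁₀[9.6e-05 + 0.00124] = 5.175, so f = 0.03733.
Total minor-loss coefficient ΣK = 1·2 + 1·0.38 + 3·0.1 = 2.68.
ΔP = [f·L/D + ΣK]·(ρV²/2) = [0.03733·350/0.322 + 2.68]·(939·0.7491²/2) = [40.58 + 2.68]·263.4 = 1.14e+04 Pa.
ΔP = 1.14e+04 Pa = 0.114 bar.

ΔP ≈ 0.114 bar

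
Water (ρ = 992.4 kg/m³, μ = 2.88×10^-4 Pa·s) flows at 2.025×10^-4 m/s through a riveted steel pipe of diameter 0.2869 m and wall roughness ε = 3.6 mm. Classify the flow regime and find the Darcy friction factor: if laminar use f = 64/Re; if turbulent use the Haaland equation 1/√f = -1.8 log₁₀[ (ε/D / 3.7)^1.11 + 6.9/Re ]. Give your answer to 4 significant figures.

Re = ρVD/μ = 992.4·0.0002025·0.2869/0.000288 = 200.2.
Re < 2300 → laminar, so f = 64/Re = 0.3197 (roughness is irrelevant in laminar flow).

f ≈ 0.3197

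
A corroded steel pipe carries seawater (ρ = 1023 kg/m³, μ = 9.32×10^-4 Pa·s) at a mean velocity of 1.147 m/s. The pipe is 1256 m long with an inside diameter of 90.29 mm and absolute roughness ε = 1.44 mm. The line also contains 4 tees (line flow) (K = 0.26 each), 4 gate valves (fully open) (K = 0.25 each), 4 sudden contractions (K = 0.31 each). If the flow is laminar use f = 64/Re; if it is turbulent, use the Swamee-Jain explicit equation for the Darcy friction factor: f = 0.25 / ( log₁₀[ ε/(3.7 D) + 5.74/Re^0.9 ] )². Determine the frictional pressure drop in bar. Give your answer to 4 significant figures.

Reynolds number Re = ρVD/μ = 1023 · 1.147 · 0.09029 / 0.000932 = 1.137e+05.
Re > 4000 → turbulent. Relative roughness ε/D = 0.00144/0.09029 = 0.0159. Swamee-Jain: f = 0.25/(log₁₀[0.0159/3.7 + 5.74/1.137e+05^0.9])² = 0.25/(log₁₀[0.00431 + 0.000162])² = 0.25/(-2.349)² = 0.04529.
Total minor-loss coefficient ΣK = 4·0.26 + 4·0.25 + 4·0.31 = 3.28.
ΔP = [f·L/D + ΣK]·(ρV²/2) = [0.04529·1256/0.09029 + 3.28]·(1023·1.147²/2) = [630 + 3.28]·672.9 = 4.262e+05 Pa.
ΔP = 4.262e+05 Pa = 4.262 bar.

ΔP ≈ 4.262 bar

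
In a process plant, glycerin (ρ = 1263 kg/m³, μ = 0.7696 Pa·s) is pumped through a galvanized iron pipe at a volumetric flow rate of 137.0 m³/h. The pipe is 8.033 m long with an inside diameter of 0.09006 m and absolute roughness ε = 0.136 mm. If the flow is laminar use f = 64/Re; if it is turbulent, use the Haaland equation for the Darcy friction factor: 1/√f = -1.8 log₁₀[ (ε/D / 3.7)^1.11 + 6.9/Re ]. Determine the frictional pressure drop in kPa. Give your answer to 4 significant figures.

Q = 137.0 m³/h = 137.0/3600 = 0.03806 m³/s.
Cross-sectional area A = πD²/4 = π(0.09006)²/4 = 0.00637 m²; mean velocity V = Q/A = 0.03806/0.00637 = 5.974 m/s.
Reynolds number Re = ρVD/μ = 1263 · 5.974 · 0.09006 / 0.77 = 882.9.
Re < 2300 → laminar flow, so f = 64/Re = 64/882.9 = 0.07248 (the turbulent correlation is not needed).
Darcy-Weisbach: ΔP = f(L/D)(ρV²/2) = 0.07248·(8.033/0.09006)·(1263·5.974²/2) = 0.07248·89.2·2.254e+04 = 1.457e+05 Pa.
ΔP = 1.457e+05 Pa = 145.7 kPa.

ΔP ≈ 145.7 kPa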